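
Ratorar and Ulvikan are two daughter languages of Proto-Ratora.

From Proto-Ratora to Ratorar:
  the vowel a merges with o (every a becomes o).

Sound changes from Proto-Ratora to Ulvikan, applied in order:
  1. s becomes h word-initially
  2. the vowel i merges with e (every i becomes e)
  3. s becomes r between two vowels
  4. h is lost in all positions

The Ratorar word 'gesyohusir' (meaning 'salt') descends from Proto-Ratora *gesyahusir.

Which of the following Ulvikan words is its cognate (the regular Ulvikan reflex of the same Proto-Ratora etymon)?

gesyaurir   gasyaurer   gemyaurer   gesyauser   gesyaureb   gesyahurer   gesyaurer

Ulvikan: *gesyahusir
  gesyahusir (rule 1 does not apply)
  gesyahusir → gesyahuser   [vowel merger]
  gesyahuser → gesyahurer   [rhotacism]
  gesyahurer → gesyaurer   [h-loss]
  giving Ulvikan gesyaurer.
Among the options, 'gesyaurer' alone shows every Ulvikan change applied in order.

gesyaurer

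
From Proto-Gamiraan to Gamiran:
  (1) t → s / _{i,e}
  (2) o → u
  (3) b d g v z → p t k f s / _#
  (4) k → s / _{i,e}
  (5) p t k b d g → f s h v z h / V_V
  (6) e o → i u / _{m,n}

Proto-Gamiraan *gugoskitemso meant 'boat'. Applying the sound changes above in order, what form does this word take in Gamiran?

guhussisimsu

Gamiran: *gugoskitemso
  gugoskitemso → gugoskisemso   [palatalisation]
  gugoskisemso → guguskisemsu   [vowel merger]
  guguskisemsu (rule 3 does not apply)
  guguskisemsu → gugussisemsu   [palatalisation]
  gugussisemsu → guhussisemsu   [intervocalic lenition]
  guhussisemsu → guhussisimsu   [pre-nasal raising]
  giving Gamiran guhussisimsu.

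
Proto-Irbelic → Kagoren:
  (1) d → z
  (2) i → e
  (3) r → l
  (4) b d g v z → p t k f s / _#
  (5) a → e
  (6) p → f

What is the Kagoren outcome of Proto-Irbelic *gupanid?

gufenes

Kagoren: start from *gupanid.
  rule 1 (unconditioned shift): gupanid → gupaniz
  rule 2 (vowel merger): gupaniz → gupanez
  rule 3: no change — gupanez
  rule 4 (final devoicing): gupanez → gupanes
  rule 5 (vowel merger): gupanes → gupenes
  rule 6 (unconditioned shift): gupenes → gufenes
  ⇒ Kagoren gufenes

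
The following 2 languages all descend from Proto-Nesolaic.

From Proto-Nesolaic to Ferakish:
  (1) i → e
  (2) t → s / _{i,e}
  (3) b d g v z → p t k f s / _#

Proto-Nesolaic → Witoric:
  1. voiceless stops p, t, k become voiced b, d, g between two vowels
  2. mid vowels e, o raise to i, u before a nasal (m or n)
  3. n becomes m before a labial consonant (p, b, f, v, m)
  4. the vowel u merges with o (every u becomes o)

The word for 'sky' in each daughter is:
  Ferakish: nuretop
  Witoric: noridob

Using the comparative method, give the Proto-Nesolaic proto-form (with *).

Position 2: Ferakish has u, Witoric has o. Ferakish preserves u here (none of its changes turn any other segment into u), so the proto-segment is *u.
Position 4: Ferakish has e, Witoric has i. Taking the neighbouring segments as reconstructed: Ferakish e could go back to *e or *i; Witoric i can only go back to *i — the one source consistent with every daughter is *i.
Verify the candidate proto-form against each daughter:
Ferakish: start from *nuritob.
  rule 1 (vowel merger): nuritob → nuretob
  rule 2: no change — nuretob
  rule 3 (final devoicing): nuretob → nuretop
  ⇒ Ferakish nuretop
Witoric: *nuritob > nuridob > noridob  (by intervocalic voicing, vowel merger)
No other proto-form is consistent with every reflex, so the reconstruction is *nuritob.

*nuritob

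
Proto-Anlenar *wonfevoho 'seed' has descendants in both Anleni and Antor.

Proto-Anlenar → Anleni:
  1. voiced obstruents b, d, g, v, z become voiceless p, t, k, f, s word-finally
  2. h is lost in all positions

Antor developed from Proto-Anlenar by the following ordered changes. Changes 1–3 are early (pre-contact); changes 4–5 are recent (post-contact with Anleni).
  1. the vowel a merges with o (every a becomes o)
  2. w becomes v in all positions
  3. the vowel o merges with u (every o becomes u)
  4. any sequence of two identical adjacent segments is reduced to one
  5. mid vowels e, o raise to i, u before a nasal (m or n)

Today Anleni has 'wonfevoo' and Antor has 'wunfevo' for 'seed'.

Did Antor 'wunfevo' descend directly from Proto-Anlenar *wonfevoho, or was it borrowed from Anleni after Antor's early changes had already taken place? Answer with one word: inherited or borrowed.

borrowed

If inherited, *wonfevoho would pass through all of Antor's changes:
Antor: *wonfevoho > vonfevoho > vunfevuhu  (by unconditioned shift, vowel merger)
If borrowed from Anleni 'wonfevoo' after the early changes, it would undergo only the recent ones:
  rule 4 (degemination): wonfevoo → wonfevo
  rule 5 (pre-nasal raising): wonfevo → wunfevo
  ⇒ as a loan: wunfevo
Antor 'wunfevo' matches the loan outcome 'wunfevo', not the inherited 'vunfevuhu' — it skipped the early Antor changes, so it was borrowed from Anleni.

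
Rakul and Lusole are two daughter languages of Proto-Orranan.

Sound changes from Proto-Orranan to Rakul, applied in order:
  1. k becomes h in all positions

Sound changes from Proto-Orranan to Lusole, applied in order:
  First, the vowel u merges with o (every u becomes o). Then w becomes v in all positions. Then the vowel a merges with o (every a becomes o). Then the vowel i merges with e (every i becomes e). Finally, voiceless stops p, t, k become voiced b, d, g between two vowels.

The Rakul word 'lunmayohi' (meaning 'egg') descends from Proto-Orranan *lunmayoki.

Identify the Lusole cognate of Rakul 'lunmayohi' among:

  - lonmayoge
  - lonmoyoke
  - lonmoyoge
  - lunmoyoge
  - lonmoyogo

lonmoyoge

Lusole: *lunmayoki
  lunmayoki → lonmayoki   [vowel merger]
  lonmayoki (rule 2 does not apply)
  lonmayoki → lonmoyoki   [vowel merger]
  lonmoyoki → lonmoyoke   [vowel merger]
  lonmoyoke → lonmoyoge   [intervocalic voicing]
  giving Lusole lonmoyoge.
The other candidates each miss or misapply at least one Lusole change.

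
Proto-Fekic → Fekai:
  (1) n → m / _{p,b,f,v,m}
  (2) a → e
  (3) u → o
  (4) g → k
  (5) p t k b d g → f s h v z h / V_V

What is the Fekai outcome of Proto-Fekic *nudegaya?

nozeheye

Fekai: *nudegaya > nudegeye > nodegeye > nodekeye > nozeheye  (by vowel merger, vowel merger, unconditioned shift, intervocalic lenition)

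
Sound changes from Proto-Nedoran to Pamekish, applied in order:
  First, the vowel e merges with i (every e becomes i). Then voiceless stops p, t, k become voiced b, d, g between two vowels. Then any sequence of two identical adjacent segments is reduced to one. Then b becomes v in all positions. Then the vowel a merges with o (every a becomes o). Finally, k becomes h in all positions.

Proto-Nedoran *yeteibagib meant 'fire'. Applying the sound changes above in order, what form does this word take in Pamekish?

Pamekish: start from *yeteibagib.
  rule 1 (vowel merger): yeteibagib → yitiibagib
  rule 2 (intervocalic voicing): yitiibagib → yidiibagib
  rule 3 (degemination): yidiibagib → yidibagib
  rule 4 (unconditioned shift): yidibagib → yidivagiv
  rule 5 (vowel merger): yidivagiv → yidivogiv
  rule 6: no change — yidivogiv
  ⇒ Pamekish yidivogiv

yidivogiv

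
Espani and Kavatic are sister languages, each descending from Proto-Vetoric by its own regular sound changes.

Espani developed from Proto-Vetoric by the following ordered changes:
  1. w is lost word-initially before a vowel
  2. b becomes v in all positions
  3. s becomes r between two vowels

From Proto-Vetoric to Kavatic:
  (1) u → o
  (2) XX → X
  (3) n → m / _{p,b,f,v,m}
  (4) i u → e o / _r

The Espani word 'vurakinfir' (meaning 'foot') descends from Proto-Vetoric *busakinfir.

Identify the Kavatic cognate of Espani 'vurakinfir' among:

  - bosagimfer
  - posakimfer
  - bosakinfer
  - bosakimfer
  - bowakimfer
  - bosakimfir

bosakimfer

Kavatic: start from *busakinfir.
  rule 1 (vowel merger): busakinfir → bosakinfir
  rule 2: no change — bosakinfir
  rule 3 (nasal place assimilation): bosakinfir → bosakimfir
  rule 4 (pre-rhotic lowering): bosakimfir → bosakimfer
  ⇒ Kavatic bosakimfer
Among the options, 'bosakimfer' alone shows every Kavatic change applied in order.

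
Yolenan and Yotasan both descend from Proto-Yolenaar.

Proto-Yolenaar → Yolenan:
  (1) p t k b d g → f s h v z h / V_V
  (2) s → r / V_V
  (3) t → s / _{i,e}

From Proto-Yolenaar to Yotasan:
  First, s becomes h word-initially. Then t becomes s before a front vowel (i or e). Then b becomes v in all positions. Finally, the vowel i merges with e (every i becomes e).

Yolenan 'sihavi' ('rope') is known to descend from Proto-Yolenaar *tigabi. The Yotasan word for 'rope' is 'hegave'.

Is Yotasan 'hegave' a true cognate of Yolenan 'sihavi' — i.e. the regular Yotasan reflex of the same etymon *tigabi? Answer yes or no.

Derive the expected Yotasan reflex of *tigabi:
Yotasan: *tigabi > sigabi > sigavi > segave  (by palatalisation, unconditioned shift, vowel merger)
The regular Yotasan reflex would be 'segave', but the attested form is 'hegave'. The correspondence is irregular, so they are not cognates (the Yotasan form has a different source).

no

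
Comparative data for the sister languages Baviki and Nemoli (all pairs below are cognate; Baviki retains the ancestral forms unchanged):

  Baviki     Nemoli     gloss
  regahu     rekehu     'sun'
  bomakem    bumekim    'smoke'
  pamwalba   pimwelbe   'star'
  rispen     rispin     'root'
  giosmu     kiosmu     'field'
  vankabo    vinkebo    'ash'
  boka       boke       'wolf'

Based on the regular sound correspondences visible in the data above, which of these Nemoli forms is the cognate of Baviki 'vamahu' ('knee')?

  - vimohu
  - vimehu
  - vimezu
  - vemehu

pamwalba ~ pimwelbe — Baviki a corresponds to Nemoli i after a consonant, before a nasal.
regahu ~ rekehu, bomakem ~ bumekim — Baviki a corresponds to Nemoli e after a consonant, before a consonant other than r, m, n, p, b, f, v.
Applying these to Baviki 'vamahu':
  vamahu → vimahu   (a→i after a consonant, before a nasal)
  vimahu → vimehu   (a→e after a consonant, before a consonant other than r, m, n, p, b, f, v)
So the Nemoli cognate is 'vimehu'.

vimehu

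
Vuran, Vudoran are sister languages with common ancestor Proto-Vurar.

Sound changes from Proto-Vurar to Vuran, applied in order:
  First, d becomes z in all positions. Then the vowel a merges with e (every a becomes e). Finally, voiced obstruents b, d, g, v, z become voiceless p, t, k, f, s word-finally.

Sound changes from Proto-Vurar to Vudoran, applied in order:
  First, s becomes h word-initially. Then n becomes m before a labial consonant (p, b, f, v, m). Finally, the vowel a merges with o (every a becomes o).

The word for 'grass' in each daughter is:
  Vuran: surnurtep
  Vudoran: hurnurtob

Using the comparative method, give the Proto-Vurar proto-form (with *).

*surnurtab

Position 8: Vuran has e, Vudoran has o. Taking the neighbouring segments as reconstructed: Vuran e could go back to *a or *e; Vudoran o could go back to *a or *o — the one source consistent with every daughter is *a.
Position 1: Vuran has s, Vudoran has h. Taking the neighbouring segments as reconstructed: Vuran s can only go back to *s; Vudoran h could go back to *s or *h — the one source consistent with every daughter is *s.
Position 9: Vuran has p, Vudoran has b. Vudoran preserves b here (none of its changes turn any other segment into b), so the proto-segment is *b.
Continuing position by position gives *surnurtab; check it forward:
Vuran: *surnurtab
  surnurtab (rule 1 does not apply)
  surnurtab → surnurteb   [vowel merger]
  surnurteb → surnurtep   [final devoicing]
  giving Vuran surnurtep.
Vudoran: *surnurtab
  surnurtab → hurnurtab   [debuccalisation]
  hurnurtab (rule 2 does not apply)
  hurnurtab → hurnurtob   [vowel merger]
  giving Vudoran hurnurtob.
*surnurtab is the unique common source.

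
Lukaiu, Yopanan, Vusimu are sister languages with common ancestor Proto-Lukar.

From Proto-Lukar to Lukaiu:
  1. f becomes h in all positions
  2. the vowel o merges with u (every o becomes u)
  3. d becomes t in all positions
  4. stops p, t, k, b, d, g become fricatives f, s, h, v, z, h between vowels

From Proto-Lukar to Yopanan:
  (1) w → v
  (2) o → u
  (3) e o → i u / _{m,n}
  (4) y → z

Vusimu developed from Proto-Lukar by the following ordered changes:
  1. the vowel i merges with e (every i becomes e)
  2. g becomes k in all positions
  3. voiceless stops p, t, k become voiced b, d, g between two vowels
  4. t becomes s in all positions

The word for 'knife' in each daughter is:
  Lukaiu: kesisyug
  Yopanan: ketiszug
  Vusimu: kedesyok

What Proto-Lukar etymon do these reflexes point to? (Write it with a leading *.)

*ketisyog

Position 7: Lukaiu has u, Yopanan has u, Vusimu has o. Vusimu preserves o here (none of its changes turn any other segment into o), so the proto-segment is *o.
Position 4: Lukaiu has i, Yopanan has i, Vusimu has e. Lukaiu preserves i here (none of its changes turn any other segment into i), so the proto-segment is *i.
Verify the candidate proto-form against each daughter:
Lukaiu: *ketisyog > ketisyug > kesisyug  (by vowel merger, intervocalic lenition)
Yopanan: start from *ketisyog.
  rule 1: no change — ketisyog
  rule 2 (vowel merger): ketisyog → ketisyug
  rule 3: no change — ketisyug
  rule 4 (unconditioned shift): ketisyug → ketiszug
  ⇒ Yopanan ketiszug
Vusimu: *ketisyog
  ketisyog → ketesyog   [vowel merger]
  ketesyog → ketesyok   [unconditioned shift]
  ketesyok → kedesyok   [intervocalic voicing]
  kedesyok (rule 4 does not apply)
  giving Vusimu kedesyok.
No other proto-form is consistent with every reflex, so the reconstruction is *ketisyog.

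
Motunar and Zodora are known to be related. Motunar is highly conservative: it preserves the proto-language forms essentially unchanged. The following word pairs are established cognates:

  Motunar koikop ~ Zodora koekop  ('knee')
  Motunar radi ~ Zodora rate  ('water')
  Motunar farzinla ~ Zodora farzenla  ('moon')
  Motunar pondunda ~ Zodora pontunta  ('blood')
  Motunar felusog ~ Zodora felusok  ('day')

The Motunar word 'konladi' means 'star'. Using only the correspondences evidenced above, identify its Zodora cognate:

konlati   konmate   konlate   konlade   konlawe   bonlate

radi ~ rate — Motunar d corresponds to Zodora t between vowels (before a front vowel).
radi ~ rate — Motunar i corresponds to Zodora e word-finally.
Applying these to Motunar 'konladi':
  konladi → konlati   (d→t between vowels (before a front vowel))
  konlati → konlate   (i→e word-finally)
So the Zodora cognate is 'konlate'.

konlate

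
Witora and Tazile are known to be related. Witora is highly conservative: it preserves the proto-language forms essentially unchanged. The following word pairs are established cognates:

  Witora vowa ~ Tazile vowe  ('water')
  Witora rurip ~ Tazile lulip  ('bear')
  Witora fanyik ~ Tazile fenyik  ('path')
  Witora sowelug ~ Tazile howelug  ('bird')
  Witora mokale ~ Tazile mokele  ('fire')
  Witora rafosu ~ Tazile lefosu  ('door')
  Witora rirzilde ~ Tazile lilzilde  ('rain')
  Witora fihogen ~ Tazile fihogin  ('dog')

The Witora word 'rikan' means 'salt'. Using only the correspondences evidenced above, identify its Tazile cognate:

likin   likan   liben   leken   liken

rirzilde ~ lilzilde — Witora r corresponds to Tazile l word-initially before a front vowel.
fanyik ~ fenyik — Witora a corresponds to Tazile e after a consonant, before a nasal.
Applying these to Witora 'rikan':
  rikan → likan   (r→l word-initially before a front vowel)
  likan → liken   (a→e after a consonant, before a nasal)
So the Tazile cognate is 'liken'.

liken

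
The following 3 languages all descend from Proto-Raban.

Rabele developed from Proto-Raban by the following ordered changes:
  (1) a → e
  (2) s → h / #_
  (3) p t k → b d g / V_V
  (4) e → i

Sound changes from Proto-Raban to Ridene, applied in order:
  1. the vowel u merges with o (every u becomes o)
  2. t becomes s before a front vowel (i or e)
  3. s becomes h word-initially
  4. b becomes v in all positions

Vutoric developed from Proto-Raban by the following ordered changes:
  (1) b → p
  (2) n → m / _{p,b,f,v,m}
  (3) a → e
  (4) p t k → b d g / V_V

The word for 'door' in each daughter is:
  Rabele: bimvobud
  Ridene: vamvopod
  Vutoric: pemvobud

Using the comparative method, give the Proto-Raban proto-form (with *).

*bamvopud

Position 6: Rabele has b, Ridene has p, Vutoric has b. Ridene preserves p here (none of its changes turn any other segment into p), so the proto-segment is *p.
Position 2: Rabele has i, Ridene has a, Vutoric has e. Ridene preserves a here (none of its changes turn any other segment into a), so the proto-segment is *a.
Position 7: Rabele has u, Ridene has o, Vutoric has u. Rabele preserves u here (none of its changes turn any other segment into u), so the proto-segment is *u.
Verify the candidate proto-form against each daughter:
Rabele: *bamvopud > bemvopud > bemvobud > bimvobud  (by vowel merger, intervocalic voicing, vowel merger)
Ridene: *bamvopud > bamvopod > vamvopod  (by vowel merger, unconditioned shift)
Vutoric: start from *bamvopud.
  rule 1 (unconditioned shift): bamvopud → pamvopud
  rule 2: no change — pamvopud
  rule 3 (vowel merger): pamvopud → pemvopud
  rule 4 (intervocalic voicing): pemvopud → pemvobud
  ⇒ Vutoric pemvobud
*bamvopud is the unique common source.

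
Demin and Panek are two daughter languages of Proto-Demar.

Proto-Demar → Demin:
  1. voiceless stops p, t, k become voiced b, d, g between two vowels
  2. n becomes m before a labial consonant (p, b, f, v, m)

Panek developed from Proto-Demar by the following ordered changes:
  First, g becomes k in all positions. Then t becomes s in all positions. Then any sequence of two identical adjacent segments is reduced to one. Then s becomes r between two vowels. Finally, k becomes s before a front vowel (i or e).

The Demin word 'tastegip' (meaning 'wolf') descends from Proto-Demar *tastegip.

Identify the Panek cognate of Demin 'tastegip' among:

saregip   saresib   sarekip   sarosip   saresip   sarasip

saresip

Panek: start from *tastegip.
  rule 1 (unconditioned shift): tastegip → tastekip
  rule 2 (unconditioned shift): tastekip → sassekip
  rule 3 (degemination): sassekip → sasekip
  rule 4 (rhotacism): sasekip → sarekip
  rule 5 (palatalisation): sarekip → saresip
  ⇒ Panek saresip
Among the options, 'saresip' alone shows every Panek change applied in order.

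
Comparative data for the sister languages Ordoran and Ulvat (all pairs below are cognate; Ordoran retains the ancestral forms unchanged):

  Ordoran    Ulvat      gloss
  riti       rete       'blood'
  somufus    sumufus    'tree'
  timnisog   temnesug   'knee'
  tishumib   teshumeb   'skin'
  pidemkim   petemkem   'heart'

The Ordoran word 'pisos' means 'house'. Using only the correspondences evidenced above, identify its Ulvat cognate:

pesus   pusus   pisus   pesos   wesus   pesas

pesus

riti ~ rete, timnisog ~ temnesug — Ordoran i corresponds to Ulvat e after a consonant, before a consonant other than r, m, n, p, b, f, v.
timnisog ~ temnesug — Ordoran o corresponds to Ulvat u after a consonant, before a consonant other than r, m, n, p, b, f, v.
Applying these to Ordoran 'pisos':
  pisos → pesos   (i→e after a consonant, before a consonant other than r, m, n, p, b, f, v)
  pesos → pesus   (o→u after a consonant, before a consonant other than r, m, n, p, b, f, v)
So the Ulvat cognate is 'pesus'.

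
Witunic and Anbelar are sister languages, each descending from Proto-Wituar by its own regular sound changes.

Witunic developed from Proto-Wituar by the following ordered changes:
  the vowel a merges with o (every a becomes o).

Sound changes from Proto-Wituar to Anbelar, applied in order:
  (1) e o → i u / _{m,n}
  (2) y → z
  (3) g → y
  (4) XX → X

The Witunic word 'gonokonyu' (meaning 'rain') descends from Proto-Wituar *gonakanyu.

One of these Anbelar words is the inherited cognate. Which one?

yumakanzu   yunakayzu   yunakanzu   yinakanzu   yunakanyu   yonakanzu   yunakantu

Anbelar: *gonakanyu
  gonakanyu → gunakanyu   [pre-nasal raising]
  gunakanyu → gunakanzu   [unconditioned shift]
  gunakanzu → yunakanzu   [unconditioned shift]
  yunakanzu (rule 4 does not apply)
  giving Anbelar yunakanzu.

yunakanzu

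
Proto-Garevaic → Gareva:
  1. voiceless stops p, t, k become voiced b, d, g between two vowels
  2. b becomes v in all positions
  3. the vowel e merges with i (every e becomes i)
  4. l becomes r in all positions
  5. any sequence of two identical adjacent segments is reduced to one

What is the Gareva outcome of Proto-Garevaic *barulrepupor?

Gareva: *barulrepupor > barulrebubor > varulrevuvor > varulrivuvor > varurrivuvor > varurivuvor  (by intervocalic voicing, unconditioned shift, vowel merger, unconditioned shift, degemination)

varurivuvor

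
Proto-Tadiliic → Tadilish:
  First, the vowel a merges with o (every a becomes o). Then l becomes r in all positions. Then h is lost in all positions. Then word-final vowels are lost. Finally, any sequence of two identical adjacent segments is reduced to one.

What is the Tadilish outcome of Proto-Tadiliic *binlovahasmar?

binrovosmor

Tadilish: *binlovahasmar > binlovohosmor > binrovohosmor > binrovoosmor > binrovosmor  (by vowel merger, unconditioned shift, h-loss, degemination)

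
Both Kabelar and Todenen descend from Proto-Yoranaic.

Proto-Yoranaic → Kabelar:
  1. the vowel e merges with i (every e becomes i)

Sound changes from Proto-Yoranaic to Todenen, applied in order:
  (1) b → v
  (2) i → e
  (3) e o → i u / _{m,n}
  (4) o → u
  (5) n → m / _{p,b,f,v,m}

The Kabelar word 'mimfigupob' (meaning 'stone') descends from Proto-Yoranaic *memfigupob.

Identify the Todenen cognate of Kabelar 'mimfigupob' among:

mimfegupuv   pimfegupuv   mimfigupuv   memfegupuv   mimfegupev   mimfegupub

Todenen: *memfigupob > memfigupov > memfegupov > mimfegupov > mimfegupuv  (by unconditioned shift, vowel merger, pre-nasal raising, vowel merger)
The other candidates each miss or misapply at least one Todenen change.

mimfegupuv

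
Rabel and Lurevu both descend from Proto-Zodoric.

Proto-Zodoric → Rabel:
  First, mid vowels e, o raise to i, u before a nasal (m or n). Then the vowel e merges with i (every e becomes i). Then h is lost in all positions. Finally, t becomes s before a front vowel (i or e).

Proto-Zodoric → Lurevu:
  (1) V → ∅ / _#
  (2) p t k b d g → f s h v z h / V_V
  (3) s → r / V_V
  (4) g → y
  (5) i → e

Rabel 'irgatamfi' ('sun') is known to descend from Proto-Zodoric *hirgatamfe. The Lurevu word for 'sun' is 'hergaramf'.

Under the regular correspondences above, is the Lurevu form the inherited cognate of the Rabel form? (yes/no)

Derive the expected Lurevu reflex of *hirgatamfe:
Lurevu: *hirgatamfe > hirgatamf > hirgasamf > hirgaramf > hiryaramf > heryaramf  (by apocope, intervocalic lenition, rhotacism, unconditioned shift, vowel merger)
The regular Lurevu reflex would be 'heryaramf', but the attested form is 'hergaramf'. The correspondence is irregular, so they are not cognates (the Lurevu form has a different source).

no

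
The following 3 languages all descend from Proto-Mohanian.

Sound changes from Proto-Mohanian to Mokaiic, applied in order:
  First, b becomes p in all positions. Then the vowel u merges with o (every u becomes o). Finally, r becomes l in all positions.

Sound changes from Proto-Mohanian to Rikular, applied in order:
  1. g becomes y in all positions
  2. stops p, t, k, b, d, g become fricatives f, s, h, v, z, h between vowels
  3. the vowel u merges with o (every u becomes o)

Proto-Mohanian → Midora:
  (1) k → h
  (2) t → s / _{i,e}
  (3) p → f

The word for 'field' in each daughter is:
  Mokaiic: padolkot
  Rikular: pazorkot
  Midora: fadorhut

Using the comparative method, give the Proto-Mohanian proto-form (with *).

Position 6: Mokaiic has k, Rikular has k, Midora has h. Mokaiic preserves k here (none of its changes turn any other segment into k), so the proto-segment is *k.
Position 3: Mokaiic has d, Rikular has z, Midora has d. Mokaiic preserves d here (none of its changes turn any other segment into d), so the proto-segment is *d.
This points to *padorkut. Verify forward in each daughter:
Mokaiic: *padorkut
  padorkut (rule 1 does not apply)
  padorkut → padorkot   [vowel merger]
  padorkot → padolkot   [unconditioned shift]
  giving Mokaiic padolkot.
Rikular: *padorkut > pazorkut > pazorkot  (by intervocalic lenition, vowel merger)
Midora: start from *padorkut.
  rule 1 (unconditioned shift): padorkut → padorhut
  rule 2: no change — padorhut
  rule 3 (unconditioned shift): padorhut → fadorhut
  ⇒ Midora fadorhut
*padorkut is the unique common source.

*padorkut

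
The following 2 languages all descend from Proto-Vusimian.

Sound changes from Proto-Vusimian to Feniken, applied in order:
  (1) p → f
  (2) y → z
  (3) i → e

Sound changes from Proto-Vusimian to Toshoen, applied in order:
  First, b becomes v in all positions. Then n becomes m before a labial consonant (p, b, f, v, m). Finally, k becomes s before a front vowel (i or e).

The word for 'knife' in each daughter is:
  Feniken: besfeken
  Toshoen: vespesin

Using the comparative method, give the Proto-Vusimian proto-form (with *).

Position 1: Feniken has b, Toshoen has v. Feniken preserves b here (none of its changes turn any other segment into b), so the proto-segment is *b.
Position 6: Feniken has k, Toshoen has s. Feniken preserves k here (none of its changes turn any other segment into k), so the proto-segment is *k.
Continuing position by position gives *bespekin; check it forward:
Feniken: *bespekin > besfekin > besfeken  (by unconditioned shift, vowel merger)
Toshoen: start from *bespekin.
  rule 1 (unconditioned shift): bespekin → vespekin
  rule 2: no change — vespekin
  rule 3 (palatalisation): vespekin → vespesin
  ⇒ Toshoen vespesin
No other proto-form is consistent with every reflex, so the reconstruction is *bespekin.

*bespekin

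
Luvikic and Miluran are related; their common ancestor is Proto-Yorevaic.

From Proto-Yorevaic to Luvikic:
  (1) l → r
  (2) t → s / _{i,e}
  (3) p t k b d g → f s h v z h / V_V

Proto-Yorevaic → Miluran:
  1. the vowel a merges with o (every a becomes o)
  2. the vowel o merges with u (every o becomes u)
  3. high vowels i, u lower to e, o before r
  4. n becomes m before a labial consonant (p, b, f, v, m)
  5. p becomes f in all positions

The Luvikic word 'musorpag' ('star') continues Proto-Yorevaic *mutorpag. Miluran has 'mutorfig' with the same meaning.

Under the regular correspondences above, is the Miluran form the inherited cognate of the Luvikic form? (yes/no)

Derive the expected Miluran reflex of *mutorpag:
Miluran: start from *mutorpag.
  rule 1 (vowel merger): mutorpag → mutorpog
  rule 2 (vowel merger): mutorpog → muturpug
  rule 3 (pre-rhotic lowering): muturpug → mutorpug
  rule 4: no change — mutorpug
  rule 5 (unconditioned shift): mutorpug → mutorfug
  ⇒ Miluran mutorfug
The regular Miluran reflex would be 'mutorfug', but the attested form is 'mutorfig'. The correspondence is irregular, so they are not cognates (the Miluran form has a different source).

no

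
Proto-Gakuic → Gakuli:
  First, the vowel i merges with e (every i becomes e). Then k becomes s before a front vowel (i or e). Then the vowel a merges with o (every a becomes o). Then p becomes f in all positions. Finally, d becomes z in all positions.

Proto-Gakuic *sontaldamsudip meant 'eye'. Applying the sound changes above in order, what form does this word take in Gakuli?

sontolzomsuzef

Gakuli: *sontaldamsudip > sontaldamsudep > sontoldomsudep > sontoldomsudef > sontolzomsuzef  (by vowel merger, vowel merger, unconditioned shift, unconditioned shift)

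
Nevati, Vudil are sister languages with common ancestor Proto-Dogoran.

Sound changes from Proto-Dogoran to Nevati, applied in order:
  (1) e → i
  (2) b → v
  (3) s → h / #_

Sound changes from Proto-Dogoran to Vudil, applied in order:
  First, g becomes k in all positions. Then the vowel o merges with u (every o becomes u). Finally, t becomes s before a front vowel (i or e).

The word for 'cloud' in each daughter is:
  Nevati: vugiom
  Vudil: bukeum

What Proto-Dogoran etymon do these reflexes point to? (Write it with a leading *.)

Position 4: Nevati has i, Vudil has e. Vudil preserves e here (none of its changes turn any other segment into e), so the proto-segment is *e.
Position 5: Nevati has o, Vudil has u. Nevati preserves o here (none of its changes turn any other segment into o), so the proto-segment is *o.
Continuing position by position gives *bugeom; check it forward:
Nevati: *bugeom
  bugeom → bugiom   [vowel merger]
  bugiom → vugiom   [unconditioned shift]
  vugiom (rule 3 does not apply)
  giving Nevati vugiom.
Vudil: start from *bugeom.
  rule 1 (unconditioned shift): bugeom → bukeom
  rule 2 (vowel merger): bukeom → bukeum
  rule 3: no change — bukeum
  ⇒ Vudil bukeum
Only *bugeom yields all of Nevati vugiom, Vudil bukeum.

*bugeom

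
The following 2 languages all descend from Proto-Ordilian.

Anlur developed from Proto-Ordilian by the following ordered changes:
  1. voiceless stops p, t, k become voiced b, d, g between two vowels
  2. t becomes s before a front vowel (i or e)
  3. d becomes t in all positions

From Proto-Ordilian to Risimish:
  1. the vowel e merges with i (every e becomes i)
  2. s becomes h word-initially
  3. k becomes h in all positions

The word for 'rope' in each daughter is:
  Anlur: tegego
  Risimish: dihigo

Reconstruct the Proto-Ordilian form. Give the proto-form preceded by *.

Position 2: Anlur has e, Risimish has i. Anlur preserves e here (none of its changes turn any other segment into e), so the proto-segment is *e.
Position 3: Anlur has g, Risimish has h. Taking the neighbouring segments as reconstructed: Anlur g could go back to *k or *g; Risimish h could go back to *k or *h — the one source consistent with every daughter is *k.
Position 1: Anlur has t, Risimish has d. Risimish preserves d here (none of its changes turn any other segment into d), so the proto-segment is *d.
Continuing position by position gives *dekego; check it forward:
Anlur: *dekego > degego > tegego  (by intervocalic voicing, unconditioned shift)
Risimish: *dekego
  dekego → dikigo   [vowel merger]
  dikigo (rule 2 does not apply)
  dikigo → dihigo   [unconditioned shift]
  giving Risimish dihigo.
Only *dekego yields all of Anlur tegego, Risimish dihigo.

*dekego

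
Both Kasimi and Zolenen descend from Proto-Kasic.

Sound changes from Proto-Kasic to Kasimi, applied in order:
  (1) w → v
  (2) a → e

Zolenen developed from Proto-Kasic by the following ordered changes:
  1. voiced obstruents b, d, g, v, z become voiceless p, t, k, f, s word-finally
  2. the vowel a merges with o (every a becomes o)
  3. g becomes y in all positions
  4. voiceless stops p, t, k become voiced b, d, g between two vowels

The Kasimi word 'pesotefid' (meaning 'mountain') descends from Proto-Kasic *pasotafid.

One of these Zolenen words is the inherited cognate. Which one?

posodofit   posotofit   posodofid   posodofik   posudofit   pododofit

Zolenen: *pasotafid
  pasotafid → pasotafit   [final devoicing]
  pasotafit → posotofit   [vowel merger]
  posotofit (rule 3 does not apply)
  posotofit → posodofit   [intervocalic voicing]
  giving Zolenen posodofit.
Among the options, 'posodofit' alone shows every Zolenen change applied in order.

posodofit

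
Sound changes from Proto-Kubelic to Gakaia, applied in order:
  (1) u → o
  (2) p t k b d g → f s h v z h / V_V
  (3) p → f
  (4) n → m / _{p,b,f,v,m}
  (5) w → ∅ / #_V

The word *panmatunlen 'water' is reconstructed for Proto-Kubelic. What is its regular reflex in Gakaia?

Gakaia: start from *panmatunlen.
  rule 1 (vowel merger): panmatunlen → panmatonlen
  rule 2 (intervocalic lenition): panmatonlen → panmasonlen
  rule 3 (unconditioned shift): panmasonlen → fanmasonlen
  rule 4 (nasal place assimilation): fanmasonlen → fammasonlen
  rule 5: no change — fammasonlen
  ⇒ Gakaia fammasonlen

fammasonlen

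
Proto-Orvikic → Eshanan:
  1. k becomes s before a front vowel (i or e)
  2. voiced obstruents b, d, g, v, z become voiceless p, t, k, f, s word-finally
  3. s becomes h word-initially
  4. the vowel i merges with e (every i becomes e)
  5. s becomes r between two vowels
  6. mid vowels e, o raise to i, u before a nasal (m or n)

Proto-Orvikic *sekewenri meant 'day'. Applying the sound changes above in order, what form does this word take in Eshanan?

herewinre

Eshanan: *sekewenri > sesewenri > hesewenri > hesewenre > herewenre > herewinre  (by palatalisation, debuccalisation, vowel merger, rhotacism, pre-nasal raising)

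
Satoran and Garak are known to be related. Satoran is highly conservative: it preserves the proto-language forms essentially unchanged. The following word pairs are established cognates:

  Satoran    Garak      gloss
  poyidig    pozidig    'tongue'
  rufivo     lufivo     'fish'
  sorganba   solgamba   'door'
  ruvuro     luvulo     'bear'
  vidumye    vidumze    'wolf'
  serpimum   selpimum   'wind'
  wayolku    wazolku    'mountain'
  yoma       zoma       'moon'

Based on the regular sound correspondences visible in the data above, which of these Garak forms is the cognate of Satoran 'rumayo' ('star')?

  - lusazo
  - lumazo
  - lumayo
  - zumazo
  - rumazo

rufivo ~ lufivo, ruvuro ~ luvulo — Satoran r corresponds to Garak l word-initially before a back vowel.
wayolku ~ wazolku — Satoran y corresponds to Garak z between vowels (before a back vowel).
Applying these to Satoran 'rumayo':
  rumayo → lumayo   (r→l word-initially before a back vowel)
  lumayo → lumazo   (y→z between vowels (before a back vowel))
So the Garak cognate is 'lumazo'.

lumazo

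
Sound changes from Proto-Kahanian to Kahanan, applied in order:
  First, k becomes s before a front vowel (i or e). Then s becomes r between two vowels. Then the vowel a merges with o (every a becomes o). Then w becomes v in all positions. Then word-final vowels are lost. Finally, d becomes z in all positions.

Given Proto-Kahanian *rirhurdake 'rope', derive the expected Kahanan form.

Kahanan: *rirhurdake
  rirhurdake → rirhurdase   [palatalisation]
  rirhurdase → rirhurdare   [rhotacism]
  rirhurdare → rirhurdore   [vowel merger]
  rirhurdore (rule 4 does not apply)
  rirhurdore → rirhurdor   [apocope]
  rirhurdor → rirhurzor   [unconditioned shift]
  giving Kahanan rirhurzor.

rirhurzor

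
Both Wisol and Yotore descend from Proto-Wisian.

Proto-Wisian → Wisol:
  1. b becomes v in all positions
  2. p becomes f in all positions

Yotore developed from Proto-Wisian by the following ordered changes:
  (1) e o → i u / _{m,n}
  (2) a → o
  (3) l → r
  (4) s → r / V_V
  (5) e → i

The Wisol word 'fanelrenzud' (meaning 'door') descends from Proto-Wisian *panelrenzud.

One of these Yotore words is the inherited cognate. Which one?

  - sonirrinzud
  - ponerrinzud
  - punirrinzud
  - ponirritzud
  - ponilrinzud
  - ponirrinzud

ponirrinzud

Yotore: *panelrenzud > panelrinzud > ponelrinzud > ponerrinzud > ponirrinzud  (by pre-nasal raising, vowel merger, unconditioned shift, vowel merger)
The other candidates each miss or misapply at least one Yotore change.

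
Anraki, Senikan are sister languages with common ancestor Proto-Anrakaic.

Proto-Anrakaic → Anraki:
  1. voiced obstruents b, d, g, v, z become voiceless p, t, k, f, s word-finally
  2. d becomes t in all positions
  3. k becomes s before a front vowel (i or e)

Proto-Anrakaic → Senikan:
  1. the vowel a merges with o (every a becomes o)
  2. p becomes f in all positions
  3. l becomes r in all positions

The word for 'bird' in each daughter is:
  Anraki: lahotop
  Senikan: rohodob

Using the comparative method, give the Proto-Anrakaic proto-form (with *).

Position 7: Anraki has p, Senikan has b. Senikan preserves b here (none of its changes turn any other segment into b), so the proto-segment is *b.
Position 5: Anraki has t, Senikan has d. Senikan preserves d here (none of its changes turn any other segment into d), so the proto-segment is *d.
Position 1: Anraki has l, Senikan has r. Anraki preserves l here (none of its changes turn any other segment into l), so the proto-segment is *l.
This points to *lahodob. Verify forward in each daughter:
Anraki: start from *lahodob.
  rule 1 (final devoicing): lahodob → lahodop
  rule 2 (unconditioned shift): lahodop → lahotop
  rule 3: no change — lahotop
  ⇒ Anraki lahotop
Senikan: *lahodob
  lahodob → lohodob   [vowel merger]
  lohodob (rule 2 does not apply)
  lohodob → rohodob   [unconditioned shift]
  giving Senikan rohodob.
Only *lahodob yields all of Anraki lahotop, Senikan rohodob.

*lahodob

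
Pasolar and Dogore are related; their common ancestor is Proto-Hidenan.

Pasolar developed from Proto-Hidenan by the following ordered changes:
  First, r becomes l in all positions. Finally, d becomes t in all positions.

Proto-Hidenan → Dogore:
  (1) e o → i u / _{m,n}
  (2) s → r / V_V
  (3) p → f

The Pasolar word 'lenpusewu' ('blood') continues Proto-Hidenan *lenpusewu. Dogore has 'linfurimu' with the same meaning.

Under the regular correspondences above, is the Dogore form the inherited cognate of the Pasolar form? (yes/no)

no

Derive the expected Dogore reflex of *lenpusewu:
Dogore: *lenpusewu > linpusewu > linpurewu > linfurewu  (by pre-nasal raising, rhotacism, unconditioned shift)
The regular Dogore reflex would be 'linfurewu', but the attested form is 'linfurimu'. The correspondence is irregular, so they are not cognates (the Dogore form has a different source).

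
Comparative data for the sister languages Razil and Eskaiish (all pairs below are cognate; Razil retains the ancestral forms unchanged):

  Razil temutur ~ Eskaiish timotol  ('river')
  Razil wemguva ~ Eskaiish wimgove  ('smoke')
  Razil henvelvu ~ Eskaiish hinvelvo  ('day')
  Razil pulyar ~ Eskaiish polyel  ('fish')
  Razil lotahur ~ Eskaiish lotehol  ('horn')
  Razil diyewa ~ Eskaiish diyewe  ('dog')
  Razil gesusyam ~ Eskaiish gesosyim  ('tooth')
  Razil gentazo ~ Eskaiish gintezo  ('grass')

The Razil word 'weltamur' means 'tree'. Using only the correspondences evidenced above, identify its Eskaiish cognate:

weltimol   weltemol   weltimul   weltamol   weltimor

gesusyam ~ gesosyim — Razil a corresponds to Eskaiish i after a consonant, before a nasal.
temutur ~ timotol, lotahur ~ lotehol — Razil u corresponds to Eskaiish o after a consonant, before r.
temutur ~ timotol, pulyar ~ polyel — Razil r corresponds to Eskaiish l word-finally.
Applying these to Razil 'weltamur':
  weltamur → weltimur   (a→i after a consonant, before a nasal)
  weltimur → weltimor   (u→o after a consonant, before r)
  weltimor → weltimol   (r→l word-finally)
So the Eskaiish cognate is 'weltimol'.

weltimol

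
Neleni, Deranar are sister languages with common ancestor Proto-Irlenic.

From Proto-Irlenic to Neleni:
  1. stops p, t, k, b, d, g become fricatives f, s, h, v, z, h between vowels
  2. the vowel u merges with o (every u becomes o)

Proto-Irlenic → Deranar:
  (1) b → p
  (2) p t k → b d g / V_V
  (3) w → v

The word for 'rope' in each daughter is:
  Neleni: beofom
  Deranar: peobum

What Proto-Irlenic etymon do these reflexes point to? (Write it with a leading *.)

Position 4: Neleni has f, Deranar has b. Taking the neighbouring segments as reconstructed: Neleni f could go back to *p or *f; Deranar b could go back to *p or *b — the one source consistent with every daughter is *p.
Position 5: Neleni has o, Deranar has u. Deranar preserves u here (none of its changes turn any other segment into u), so the proto-segment is *u.
Position 1: Neleni has b, Deranar has p. Neleni preserves b here (none of its changes turn any other segment into b), so the proto-segment is *b.
Continuing position by position gives *beopum; check it forward:
Neleni: start from *beopum.
  rule 1 (intervocalic lenition): beopum → beofum
  rule 2 (vowel merger): beofum → beofom
  ⇒ Neleni beofom
Deranar: *beopum
  beopum → peopum   [unconditioned shift]
  peopum → peobum   [intervocalic voicing]
  peobum (rule 3 does not apply)
  giving Deranar peobum.
*beopum is the unique common source.

*beopum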